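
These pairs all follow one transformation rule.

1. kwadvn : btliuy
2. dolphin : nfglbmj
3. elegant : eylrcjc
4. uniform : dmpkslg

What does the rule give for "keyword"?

The transformation: move the first 3 characters to the end (rotate left by 3), then shift every letter 2 places backward in the alphabet (wrapping around).
For "keyword" the result is "umpbicw".

umpbicw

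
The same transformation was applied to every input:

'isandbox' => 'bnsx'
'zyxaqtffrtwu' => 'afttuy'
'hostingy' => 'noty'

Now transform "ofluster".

frtu

The rule is to keep every other character starting from the second (positions 2nd, 4th, 6th, ...), then sort the characters into alphabetical order.
"ofluster" → "futr" → "frtu".
(Check on "hostingy": → "otny" → "noty" ✓)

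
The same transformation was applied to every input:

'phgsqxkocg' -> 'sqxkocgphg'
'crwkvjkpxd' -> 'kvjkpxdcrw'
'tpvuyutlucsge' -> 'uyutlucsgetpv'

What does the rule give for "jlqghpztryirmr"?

ghpztryirmrjlq

In each case the input is transformed by: move the first 3 characters to the end (rotate left by 3).
"jlqghpztryirmr" → "ghpztryirmrjlq".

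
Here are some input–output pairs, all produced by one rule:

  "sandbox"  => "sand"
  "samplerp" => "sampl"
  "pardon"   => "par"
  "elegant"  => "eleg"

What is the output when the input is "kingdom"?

king

The transformation: delete the last 3 characters.
Applying that to "kingdom" gives "king".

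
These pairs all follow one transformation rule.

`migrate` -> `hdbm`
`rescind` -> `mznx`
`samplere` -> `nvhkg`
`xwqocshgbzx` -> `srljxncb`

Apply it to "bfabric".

wavw

Each output is the input with this applied: shift every letter 5 places backward in the alphabet (wrapping around), then delete the last 3 characters.
Working it through for "bfabric": intermediate "wavwmdx", final "wavw".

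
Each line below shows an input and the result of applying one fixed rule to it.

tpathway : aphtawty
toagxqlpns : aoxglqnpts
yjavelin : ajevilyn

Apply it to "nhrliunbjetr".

What's happening: move the first character to the end, then swap each adjacent pair of characters (1↔2, 3↔4, ...).
On "nhrliunbjetr": the first step gives "hrliunbjetrn", and the second then gives "rhilnujbtenr".

rhilnujbtenr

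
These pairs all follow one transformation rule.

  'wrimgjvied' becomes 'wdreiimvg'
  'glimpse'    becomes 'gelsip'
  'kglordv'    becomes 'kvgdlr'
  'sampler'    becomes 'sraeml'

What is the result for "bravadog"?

bgroadv

Looking at the pairs, the operation is to take characters alternately from the front and the back (1st, last, 2nd, 2nd-last, ...), then delete the last character.
Applying both steps to "bravadog": "bgroadva", then "bgroadv".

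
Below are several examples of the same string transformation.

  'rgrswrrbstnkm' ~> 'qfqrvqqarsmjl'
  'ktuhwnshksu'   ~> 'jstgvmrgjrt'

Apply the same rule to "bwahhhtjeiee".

What's happening: shift every letter 1 place backward in the alphabet (wrapping around).
For "bwahhhtjeiee" the result is "avzgggsidhdd".

avzgggsidhdd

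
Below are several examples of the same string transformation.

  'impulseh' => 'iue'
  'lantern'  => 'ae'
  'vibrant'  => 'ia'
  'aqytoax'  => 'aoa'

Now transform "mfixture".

Rule — keep only the vowels.
Doing the same to "mfixture": "iue".

iue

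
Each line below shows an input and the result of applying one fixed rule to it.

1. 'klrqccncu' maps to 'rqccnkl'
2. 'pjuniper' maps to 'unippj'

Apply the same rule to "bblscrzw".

lscrbb

The pattern: delete the last 2 characters, then move the first 2 characters to the end (rotate left by 2).
"bblscrzw" → "lscrbb".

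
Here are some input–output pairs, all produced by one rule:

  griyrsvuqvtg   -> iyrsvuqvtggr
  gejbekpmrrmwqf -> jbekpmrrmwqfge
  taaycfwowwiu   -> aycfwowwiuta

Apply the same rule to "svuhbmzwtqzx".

What's happening: move the first 2 characters to the end (rotate left by 2).
Doing the same to "svuhbmzwtqzx": "uhbmzwtqzxsv".

uhbmzwtqzxsv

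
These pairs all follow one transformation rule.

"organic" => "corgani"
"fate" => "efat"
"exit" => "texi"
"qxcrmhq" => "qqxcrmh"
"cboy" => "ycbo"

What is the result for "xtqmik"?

kxtqmi

The transformation: move the last character to the front.
For "xtqmik" the result is "kxtqmi".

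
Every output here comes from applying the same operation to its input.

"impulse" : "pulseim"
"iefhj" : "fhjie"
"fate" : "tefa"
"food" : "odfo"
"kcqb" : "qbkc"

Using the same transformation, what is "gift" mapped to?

The transformation: move the first 2 characters to the end (rotate left by 2).
Doing the same to "gift": "ftgi".

ftgi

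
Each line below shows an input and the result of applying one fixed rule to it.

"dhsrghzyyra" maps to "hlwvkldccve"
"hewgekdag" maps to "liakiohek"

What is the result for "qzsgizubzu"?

udwkmdyfdy

Each output is the input with this applied: shift every letter 4 places forward in the alphabet (wrapping around).
So "qzsgizubzu" becomes "udwkmdyfdy".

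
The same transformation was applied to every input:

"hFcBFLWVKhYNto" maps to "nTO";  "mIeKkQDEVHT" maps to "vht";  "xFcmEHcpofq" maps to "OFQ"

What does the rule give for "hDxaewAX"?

The pattern: flip the case of every letter, then keep only the last 3 characters.
"hDxaewAX" → "HdXAEWax" → "Wax".

Wax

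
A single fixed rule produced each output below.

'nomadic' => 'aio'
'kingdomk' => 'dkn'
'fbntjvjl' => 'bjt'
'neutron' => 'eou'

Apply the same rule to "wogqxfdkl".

Rule — sort the characters into alphabetical order, then keep one character in every 3, starting at position 1 (positions 1st, 4th, 7th, ...).
On "wogqxfdkl" that produces "dkq".
(Check on "fbntjvjl": → "bfjjlntv" → "bjt" ✓)

dkq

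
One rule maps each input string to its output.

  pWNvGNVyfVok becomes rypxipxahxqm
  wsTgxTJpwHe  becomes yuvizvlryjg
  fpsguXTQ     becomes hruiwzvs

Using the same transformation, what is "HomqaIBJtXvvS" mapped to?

jqosckdlvzxxu

Rule — shift every letter 2 places forward in the alphabet (wrapping around), then convert every letter to lowercase.
On "HomqaIBJtXvvS" that produces "jqosckdlvzxxu".
(Check on "fpsguXTQ": → "hruiwZVS" → "hruiwzvs" ✓)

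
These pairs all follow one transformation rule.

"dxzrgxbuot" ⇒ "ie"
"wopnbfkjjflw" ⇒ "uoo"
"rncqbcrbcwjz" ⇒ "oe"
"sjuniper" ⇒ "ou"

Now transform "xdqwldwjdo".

What's happening: shift every letter 5 places forward in the alphabet (wrapping around), then keep only the vowels.
On "xdqwldwjdo": the first step gives "civbqiboit", and the second then gives "iioi".

iioi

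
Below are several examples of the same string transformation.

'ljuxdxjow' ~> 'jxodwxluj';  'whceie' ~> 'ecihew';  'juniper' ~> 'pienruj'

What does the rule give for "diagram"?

rgaamid

What's happening: move the last 3 characters to the front (rotate right by 3), then take characters alternately from the front and the back (1st, last, 2nd, 2nd-last, ...).
On "diagram": the first step gives "ramdiag", and the second then gives "rgaamid".
(Check on "whceie": → "eiewhc" → "ecihew" ✓)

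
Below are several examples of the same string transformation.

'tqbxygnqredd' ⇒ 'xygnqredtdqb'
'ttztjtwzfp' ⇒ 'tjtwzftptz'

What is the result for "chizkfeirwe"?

The rule is to swap the first and last characters, then move the first 3 characters to the end (rotate left by 3).
Working it through for "chizkfeirwe": intermediate "ehizkfeirwc", final "zkfeirwcehi".
(Check on "tqbxygnqredd": → "dqbxygnqredt" → "xygnqredtdqb" ✓)

zkfeirwcehi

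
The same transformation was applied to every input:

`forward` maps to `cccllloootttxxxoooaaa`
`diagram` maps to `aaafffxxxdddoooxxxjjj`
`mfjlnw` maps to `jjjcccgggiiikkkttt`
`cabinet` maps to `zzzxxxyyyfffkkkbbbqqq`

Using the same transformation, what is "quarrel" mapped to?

nnnrrrxxxoooooobbbiii

In each case the input is transformed by: repeat every character 3 times, then shift every letter 3 places backward in the alphabet (wrapping around).
Applying both steps to "quarrel": "qqquuuaaarrrrrreeelll", then "nnnrrrxxxoooooobbbiii".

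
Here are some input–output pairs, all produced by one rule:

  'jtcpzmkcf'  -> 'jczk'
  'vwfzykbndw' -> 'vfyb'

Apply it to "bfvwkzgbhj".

bvkg

Each output is the input with this applied: delete the last 2 characters, then keep every other character starting from the first (positions 1st, 3rd, 5th, ...).
"bfvwkzgbhj" → "bvkg".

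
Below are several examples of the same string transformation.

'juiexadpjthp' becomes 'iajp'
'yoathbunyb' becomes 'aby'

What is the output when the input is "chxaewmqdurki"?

xwdk

Each output is the input with this applied: keep one character in every 3, starting at position 3 (positions 3rd, 6th, 9th, ...).
Applying that to "chxaewmqdurki" gives "xwdk".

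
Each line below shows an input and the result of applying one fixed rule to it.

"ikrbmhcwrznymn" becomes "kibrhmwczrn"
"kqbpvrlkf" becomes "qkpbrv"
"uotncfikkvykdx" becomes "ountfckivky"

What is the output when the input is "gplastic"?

What's happening: delete the last 3 characters, then swap each adjacent pair of characters (1↔2, 3↔4, ...).
On "gplastic" that produces "pgals".

pgals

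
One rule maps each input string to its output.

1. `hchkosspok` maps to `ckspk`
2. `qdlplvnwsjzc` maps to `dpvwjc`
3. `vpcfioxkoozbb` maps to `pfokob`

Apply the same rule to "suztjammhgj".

Rule — keep every other character starting from the second (positions 2nd, 4th, 6th, ...).
For "suztjammhgj" the result is "utamg".

utamg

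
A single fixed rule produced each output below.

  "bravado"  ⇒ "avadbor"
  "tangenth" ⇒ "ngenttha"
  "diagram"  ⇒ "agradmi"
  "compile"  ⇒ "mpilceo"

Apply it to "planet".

The pattern: swap the first and last characters, then move the first 2 characters to the end (rotate left by 2).
"planet" → "aneptl".
(Check on "compile": → "eompilc" → "mpilceo" ✓)

aneptl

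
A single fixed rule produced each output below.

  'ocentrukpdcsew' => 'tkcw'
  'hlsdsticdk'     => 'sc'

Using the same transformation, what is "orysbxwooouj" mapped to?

The transformation: delete the first 2 characters, then keep one character in every 3, starting at position 3 (positions 3rd, 6th, 9th, ...).
On "orysbxwooouj": the first step gives "ysbxwooouj", and the second then gives "bou".

bou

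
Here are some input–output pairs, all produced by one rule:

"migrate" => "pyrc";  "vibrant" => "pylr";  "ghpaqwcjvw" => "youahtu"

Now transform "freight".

Looking at the pairs, the operation is to delete the first 3 characters, then shift every letter 2 places backward in the alphabet (wrapping around).
"freight" → "gefr".

gefr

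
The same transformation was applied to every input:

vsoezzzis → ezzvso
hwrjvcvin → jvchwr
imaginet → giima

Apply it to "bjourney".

urbjo

The transformation: delete the last 3 characters, then move the first 3 characters to the end (rotate left by 3).
Applying both steps to "bjourney": "bjour", then "urbjo".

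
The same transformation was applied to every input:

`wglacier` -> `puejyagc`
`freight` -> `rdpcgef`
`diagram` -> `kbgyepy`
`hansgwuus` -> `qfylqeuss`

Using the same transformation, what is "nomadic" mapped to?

almkybg

The transformation: move the last character to the front, then shift every letter 2 places backward in the alphabet (wrapping around).
Doing the same to "nomadic": "almkybg".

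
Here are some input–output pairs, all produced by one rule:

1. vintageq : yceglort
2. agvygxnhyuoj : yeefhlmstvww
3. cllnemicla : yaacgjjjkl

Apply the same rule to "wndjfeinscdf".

abbcddghllqu

In each case the input is transformed by: sort the characters into alphabetical order, then shift every letter 2 places backward in the alphabet (wrapping around).
For "wndjfeinscdf", step one produces "cddeffijnnsw"; step two turns that into "abbcddghllqu".
(Check on "agvygxnhyuoj": → "agghjnouvxyy" → "yeefhlmstvww" ✓)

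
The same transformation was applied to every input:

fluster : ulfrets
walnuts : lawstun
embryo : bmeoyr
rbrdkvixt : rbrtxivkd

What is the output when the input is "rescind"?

In each case the input is transformed by: reverse the string, then move the last 3 characters to the front (rotate right by 3).
Applying that to "rescind" gives "serdnic".

serdnic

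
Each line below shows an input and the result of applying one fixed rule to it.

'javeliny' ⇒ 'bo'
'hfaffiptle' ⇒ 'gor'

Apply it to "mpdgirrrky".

jxq

Rule — shift every letter 6 places forward in the alphabet (wrapping around), then keep one character in every 3, starting at position 3 (positions 3rd, 6th, 9th, ...).
On "mpdgirrrky": the first step gives "svjmoxxxqe", and the second then gives "jxq".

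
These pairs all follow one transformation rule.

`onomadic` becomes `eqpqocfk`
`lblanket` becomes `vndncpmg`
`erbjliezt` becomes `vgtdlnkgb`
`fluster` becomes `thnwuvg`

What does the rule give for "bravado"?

In each case the input is transformed by: move the last character to the front, then shift every letter 2 places forward in the alphabet (wrapping around).
Doing the same to "bravado": "qdtcxcf".

qdtcxcf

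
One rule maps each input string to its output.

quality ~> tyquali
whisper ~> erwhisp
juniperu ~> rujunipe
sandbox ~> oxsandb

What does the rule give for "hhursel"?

Looking at the pairs, the operation is to move the last 2 characters to the front (rotate right by 2).
So "hhursel" becomes "elhhurs".

elhhurs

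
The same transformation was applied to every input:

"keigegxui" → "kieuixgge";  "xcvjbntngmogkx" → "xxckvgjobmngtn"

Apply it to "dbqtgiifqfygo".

The pattern: take characters alternately from the front and the back (1st, last, 2nd, 2nd-last, ...).
"dbqtgiifqfygo" → "dobgqytfgqifi".

dobgqytfgqifi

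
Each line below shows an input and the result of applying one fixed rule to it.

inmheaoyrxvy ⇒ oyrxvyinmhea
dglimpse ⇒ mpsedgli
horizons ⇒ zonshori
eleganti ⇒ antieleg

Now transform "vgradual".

Rule — swap the front and back halves of the string.
For "vgradual" the result is "dualvgra".

dualvgra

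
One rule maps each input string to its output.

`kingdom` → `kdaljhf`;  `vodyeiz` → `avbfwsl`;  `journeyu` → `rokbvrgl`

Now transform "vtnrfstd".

kocpqasq

Looking at the pairs, the operation is to shift every letter 3 places backward in the alphabet (wrapping around), then move the first 2 characters to the end (rotate left by 2).
Applying that to "vtnrfstd" gives "kocpqasq".
(Check on "kingdom": → "hfkdalj" → "kdaljhf" ✓)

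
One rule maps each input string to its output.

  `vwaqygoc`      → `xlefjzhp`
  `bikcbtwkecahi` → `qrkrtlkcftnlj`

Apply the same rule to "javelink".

wtsjenur

The transformation: shift every letter 9 places forward in the alphabet (wrapping around), then move the last 2 characters to the front (rotate right by 2).
On "javelink": the first step gives "sjenurwt", and the second then gives "wtsjenur".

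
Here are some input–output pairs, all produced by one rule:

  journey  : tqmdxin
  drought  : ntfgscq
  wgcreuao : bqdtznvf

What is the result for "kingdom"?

mfcnljh

Each output is the input with this applied: move the first 2 characters to the end (rotate left by 2), then shift every letter 1 place backward in the alphabet (wrapping around).
Starting from "kingdom": after the first operation, "ngdomki"; after the second, "mfcnljh".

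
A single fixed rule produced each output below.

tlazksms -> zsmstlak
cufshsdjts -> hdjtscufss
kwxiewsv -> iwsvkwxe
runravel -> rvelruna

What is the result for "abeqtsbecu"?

Rule — swap the front and back halves of the string, then swap the first and last characters.
Working it through for "abeqtsbecu": intermediate "sbecuabeqt", final "tbecuabeqs".

tbecuabeqs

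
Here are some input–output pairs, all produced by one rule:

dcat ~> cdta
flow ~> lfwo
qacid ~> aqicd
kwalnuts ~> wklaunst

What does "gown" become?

ognw

In each case the input is transformed by: swap each adjacent pair of characters (1↔2, 3↔4, ...).
Applying that to "gown" gives "ognw".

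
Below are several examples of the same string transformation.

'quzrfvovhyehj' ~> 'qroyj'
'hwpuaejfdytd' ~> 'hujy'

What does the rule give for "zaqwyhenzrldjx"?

Looking at the pairs, the operation is to keep one character in every 3, starting at position 1 (positions 1st, 4th, 7th, ...).
Applying that to "zaqwyhenzrldjx" gives "zwerj".

zwerj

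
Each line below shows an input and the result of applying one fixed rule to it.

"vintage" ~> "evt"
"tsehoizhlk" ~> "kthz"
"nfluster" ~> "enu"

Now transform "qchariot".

The transformation: keep one character in every 3, starting at position 1 (positions 1st, 4th, 7th, ...), then move the last character to the front.
Starting from "qchariot": after the first operation, "qao"; after the second, "oqa".

oqa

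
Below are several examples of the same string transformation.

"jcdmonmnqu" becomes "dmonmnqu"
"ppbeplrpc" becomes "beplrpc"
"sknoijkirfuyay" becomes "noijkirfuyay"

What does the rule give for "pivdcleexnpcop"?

vdcleexnpcop

The transformation: delete the first 2 characters.
For "pivdcleexnpcop" the result is "vdcleexnpcop".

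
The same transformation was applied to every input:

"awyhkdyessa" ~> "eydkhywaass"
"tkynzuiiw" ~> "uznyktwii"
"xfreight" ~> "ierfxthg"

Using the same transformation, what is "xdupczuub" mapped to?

zcpudxbuu

Looking at the pairs, the operation is to reverse the string, then move the first 3 characters to the end (rotate left by 3).
"xdupczuub" → "buuzcpudx" → "zcpudxbuu".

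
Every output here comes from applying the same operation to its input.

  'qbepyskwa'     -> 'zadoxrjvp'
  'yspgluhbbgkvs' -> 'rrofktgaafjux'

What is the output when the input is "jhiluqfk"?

jghktpei

Rule — shift every letter 1 place backward in the alphabet (wrapping around), then swap the first and last characters.
On "jhiluqfk": the first step gives "ighktpej", and the second then gives "jghktpei".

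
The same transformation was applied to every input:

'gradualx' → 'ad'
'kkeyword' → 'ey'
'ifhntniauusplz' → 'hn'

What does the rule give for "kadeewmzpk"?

de

The rule is to move the first 2 characters to the end (rotate left by 2), then keep only the first 2 characters.
Doing the same to "kadeewmzpk": "de".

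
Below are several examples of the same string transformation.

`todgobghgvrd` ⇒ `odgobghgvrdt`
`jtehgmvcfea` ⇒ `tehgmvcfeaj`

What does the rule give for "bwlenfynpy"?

wlenfynpyb

Looking at the pairs, the operation is to move the first character to the end.
For "bwlenfynpy" the result is "wlenfynpyb".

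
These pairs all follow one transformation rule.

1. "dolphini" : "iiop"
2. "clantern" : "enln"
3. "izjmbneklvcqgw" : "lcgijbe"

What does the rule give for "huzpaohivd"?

hvhza

The pattern: swap the front and back halves of the string, then keep every other character starting from the second (positions 2nd, 4th, 6th, ...).
For "huzpaohivd", step one produces "ohivdhuzpa"; step two turns that into "hvhza".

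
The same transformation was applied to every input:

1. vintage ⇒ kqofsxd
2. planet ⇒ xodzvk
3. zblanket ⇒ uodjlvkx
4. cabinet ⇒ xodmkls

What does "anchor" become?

Looking at the pairs, the operation is to shift every letter 10 places forward in the alphabet (wrapping around), then move the last 3 characters to the front (rotate right by 3).
Applying that to "anchor" gives "rybkxm".
(Check on "planet": → "zvkxod" → "xodzvk" ✓)

rybkxm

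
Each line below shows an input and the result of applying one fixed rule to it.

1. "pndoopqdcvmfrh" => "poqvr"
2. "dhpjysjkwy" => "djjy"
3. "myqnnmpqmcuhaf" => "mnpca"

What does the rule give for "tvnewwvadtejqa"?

tevtq

What's happening: keep one character in every 3, starting at position 1 (positions 1st, 4th, 7th, ...).
Applying that to "tvnewwvadtejqa" gives "tevtq".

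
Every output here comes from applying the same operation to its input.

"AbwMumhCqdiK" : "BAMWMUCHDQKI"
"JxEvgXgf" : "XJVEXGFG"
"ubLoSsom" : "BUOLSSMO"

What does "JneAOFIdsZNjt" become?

In each case the input is transformed by: swap each adjacent pair of characters (1↔2, 3↔4, ...), then convert every letter to uppercase.
On "JneAOFIdsZNjt": the first step gives "nJAeFOdIZsjNt", and the second then gives "NJAEFODIZSJNT".

NJAEFODIZSJNT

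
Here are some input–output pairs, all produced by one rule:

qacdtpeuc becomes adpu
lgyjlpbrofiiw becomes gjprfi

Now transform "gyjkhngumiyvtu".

The transformation: keep every other character starting from the second (positions 2nd, 4th, 6th, ...).
So "gyjkhngumiyvtu" becomes "yknuivu".

yknuivu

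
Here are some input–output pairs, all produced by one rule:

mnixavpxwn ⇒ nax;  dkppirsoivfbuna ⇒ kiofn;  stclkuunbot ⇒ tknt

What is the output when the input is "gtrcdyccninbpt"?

Looking at the pairs, the operation is to keep one character in every 3, starting at position 2 (positions 2nd, 5th, 8th, ...).
Doing the same to "gtrcdyccninbpt": "tdcnt".

tdcnt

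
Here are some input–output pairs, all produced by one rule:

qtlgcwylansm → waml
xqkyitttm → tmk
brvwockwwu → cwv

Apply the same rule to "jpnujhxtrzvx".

Each output is the input with this applied: keep one character in every 3, starting at position 3 (positions 3rd, 6th, 9th, ...), then move the first character to the end.
On "jpnujhxtrzvx" that produces "hrxn".

hrxn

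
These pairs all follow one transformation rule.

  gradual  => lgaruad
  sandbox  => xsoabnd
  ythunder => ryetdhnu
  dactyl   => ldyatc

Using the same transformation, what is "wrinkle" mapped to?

What's happening: reverse the string, then take characters alternately from the front and the back (1st, last, 2nd, 2nd-last, ...).
Working it through for "wrinkle": intermediate "elknirw", final "ewlrkin".

ewlrkin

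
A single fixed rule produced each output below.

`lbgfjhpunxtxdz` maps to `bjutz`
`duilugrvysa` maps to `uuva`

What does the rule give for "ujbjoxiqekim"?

joqi

What's happening: keep one character in every 3, starting at position 2 (positions 2nd, 5th, 8th, ...).
"ujbjoxiqekim" → "joqi".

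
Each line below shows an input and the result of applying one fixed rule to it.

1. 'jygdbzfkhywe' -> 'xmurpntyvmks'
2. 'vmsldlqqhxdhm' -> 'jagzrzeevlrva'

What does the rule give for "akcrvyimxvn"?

Each output is the input with this applied: shift every letter 12 places backward in the alphabet (wrapping around).
So "akcrvyimxvn" becomes "oyqfjmwaljb".

oyqfjmwaljb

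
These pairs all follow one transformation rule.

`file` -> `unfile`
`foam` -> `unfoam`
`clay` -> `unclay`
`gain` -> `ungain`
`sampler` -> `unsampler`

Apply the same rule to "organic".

Rule — prepend "un".
For "organic" the result is "unorganic".

unorganic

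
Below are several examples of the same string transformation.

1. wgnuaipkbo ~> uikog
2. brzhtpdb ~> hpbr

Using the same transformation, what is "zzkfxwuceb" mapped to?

fwcbz

Rule — keep every other character starting from the second (positions 2nd, 4th, 6th, ...), then move the first character to the end.
Starting from "zzkfxwuceb": after the first operation, "zfwcb"; after the second, "fwcbz".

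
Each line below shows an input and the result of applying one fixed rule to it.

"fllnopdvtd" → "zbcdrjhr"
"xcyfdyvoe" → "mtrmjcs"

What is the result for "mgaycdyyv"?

The rule is to delete the first 2 characters, then shift every letter 12 places backward in the alphabet (wrapping around).
Starting from "mgaycdyyv": after the first operation, "aycdyyv"; after the second, "omqrmmj".

omqrmmj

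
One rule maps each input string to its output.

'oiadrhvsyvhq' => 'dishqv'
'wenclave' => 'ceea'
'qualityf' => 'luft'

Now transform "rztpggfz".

The pattern: keep every other character starting from the second (positions 2nd, 4th, 6th, ...), then swap each adjacent pair of characters (1↔2, 3↔4, ...).
Applying that to "rztpggfz" gives "pzzg".

pzzg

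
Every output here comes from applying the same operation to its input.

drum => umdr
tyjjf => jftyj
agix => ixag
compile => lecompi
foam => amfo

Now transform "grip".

ipgr

The rule is to move the last 2 characters to the front (rotate right by 2).
Doing the same to "grip": "ipgr".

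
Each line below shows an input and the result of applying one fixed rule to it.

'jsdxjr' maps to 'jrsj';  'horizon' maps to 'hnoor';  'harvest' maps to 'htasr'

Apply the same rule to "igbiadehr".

The pattern: take characters alternately from the front and the back (1st, last, 2nd, 2nd-last, ...), then delete the last 2 characters.
On "igbiadehr": the first step gives "irghbeida", and the second then gives "irghbei".
(Check on "horizon": → "hnoorzi" → "hnoor" ✓)

irghbei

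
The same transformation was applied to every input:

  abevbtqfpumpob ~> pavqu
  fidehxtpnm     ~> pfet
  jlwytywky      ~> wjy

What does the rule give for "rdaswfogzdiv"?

Looking at the pairs, the operation is to move the last 3 characters to the front (rotate right by 3), then keep one character in every 3, starting at position 1 (positions 1st, 4th, 7th, ...).
Working it through for "rdaswfogzdiv": intermediate "divrdaswfogz", final "drso".

drso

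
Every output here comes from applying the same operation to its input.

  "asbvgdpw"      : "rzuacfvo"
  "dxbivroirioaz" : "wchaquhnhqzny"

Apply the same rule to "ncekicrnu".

Looking at the pairs, the operation is to shift every letter 1 place backward in the alphabet (wrapping around), then swap each adjacent pair of characters (1↔2, 3↔4, ...).
Starting from "ncekicrnu": after the first operation, "mbdjhbqmt"; after the second, "bmjdbhmqt".

bmjdbhmqt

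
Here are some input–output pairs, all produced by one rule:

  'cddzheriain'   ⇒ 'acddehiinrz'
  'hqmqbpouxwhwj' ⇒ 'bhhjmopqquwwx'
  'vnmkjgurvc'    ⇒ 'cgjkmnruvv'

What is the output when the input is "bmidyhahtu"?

The rule is to sort the characters into alphabetical order.
So "bmidyhahtu" becomes "abdhhimtuy".

abdhhimtuy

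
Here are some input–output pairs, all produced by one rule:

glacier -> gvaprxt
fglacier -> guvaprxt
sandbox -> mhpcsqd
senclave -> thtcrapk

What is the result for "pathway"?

nepiwlp

The pattern: move the last character to the front, then shift every letter 11 places backward in the alphabet (wrapping around).
For "pathway", step one produces "ypathwa"; step two turns that into "nepiwlp".
(Check on "senclave": → "esenclav" → "thtcrapk" ✓)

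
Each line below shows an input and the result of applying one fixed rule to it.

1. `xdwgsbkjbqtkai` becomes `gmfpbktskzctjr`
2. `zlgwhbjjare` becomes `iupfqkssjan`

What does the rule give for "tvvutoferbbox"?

In each case the input is transformed by: shift every letter 9 places forward in the alphabet (wrapping around).
Doing the same to "tvvutoferbbox": "ceedcxonakkxg".

ceedcxonakkxg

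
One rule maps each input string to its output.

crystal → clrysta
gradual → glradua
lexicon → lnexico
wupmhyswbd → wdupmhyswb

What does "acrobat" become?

Looking at the pairs, the operation is to swap the first and last characters, then move the last character to the front.
Working it through for "acrobat": intermediate "tcrobaa", final "atcroba".

atcroba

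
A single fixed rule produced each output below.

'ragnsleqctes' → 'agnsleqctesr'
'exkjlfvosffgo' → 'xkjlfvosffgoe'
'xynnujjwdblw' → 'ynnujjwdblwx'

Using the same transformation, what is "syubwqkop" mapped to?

yubwqkops

The pattern: move the first character to the end.
For "syubwqkop" the result is "yubwqkops".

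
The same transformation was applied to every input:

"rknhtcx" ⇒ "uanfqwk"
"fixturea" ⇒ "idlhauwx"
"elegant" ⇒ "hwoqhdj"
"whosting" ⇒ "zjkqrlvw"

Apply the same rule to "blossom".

What's happening: take characters alternately from the front and the back (1st, last, 2nd, 2nd-last, ...), then shift every letter 3 places forward in the alphabet (wrapping around).
Working it through for "blossom": intermediate "bmlooss", final "eporrvv".

eporrvv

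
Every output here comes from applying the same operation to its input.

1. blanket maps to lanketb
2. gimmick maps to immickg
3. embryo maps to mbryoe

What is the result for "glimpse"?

limpseg

The pattern: move the first character to the end.
Applying that to "glimpse" gives "limpseg".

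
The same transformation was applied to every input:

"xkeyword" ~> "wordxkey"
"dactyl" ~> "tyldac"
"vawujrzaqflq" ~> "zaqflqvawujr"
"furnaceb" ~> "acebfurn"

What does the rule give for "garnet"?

Looking at the pairs, the operation is to swap the front and back halves of the string.
On "garnet" that produces "netgar".

netgar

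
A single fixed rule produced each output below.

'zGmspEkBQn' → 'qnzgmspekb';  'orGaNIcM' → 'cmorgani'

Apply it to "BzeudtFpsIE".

Looking at the pairs, the operation is to move the last 2 characters to the front (rotate right by 2), then convert every letter to lowercase.
For "BzeudtFpsIE" the result is "iebzeudtfps".

iebzeudtfps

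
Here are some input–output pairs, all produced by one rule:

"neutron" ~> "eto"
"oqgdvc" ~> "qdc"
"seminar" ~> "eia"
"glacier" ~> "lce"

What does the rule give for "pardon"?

The transformation: keep every other character starting from the second (positions 2nd, 4th, 6th, ...).
On "pardon" that produces "adn".

adn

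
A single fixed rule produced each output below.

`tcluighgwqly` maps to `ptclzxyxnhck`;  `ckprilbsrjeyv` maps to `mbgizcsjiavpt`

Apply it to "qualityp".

The pattern: shift every letter 9 places backward in the alphabet (wrapping around), then swap the first and last characters.
On "qualityp": the first step gives "hlrczkpg", and the second then gives "glrczkph".

glrczkph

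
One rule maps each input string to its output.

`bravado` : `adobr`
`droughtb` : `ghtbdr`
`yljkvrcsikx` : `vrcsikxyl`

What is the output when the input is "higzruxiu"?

The transformation: move the first 2 characters to the end (rotate left by 2), then delete the first 2 characters.
For "higzruxiu" the result is "ruxiuhi".

ruxiuhi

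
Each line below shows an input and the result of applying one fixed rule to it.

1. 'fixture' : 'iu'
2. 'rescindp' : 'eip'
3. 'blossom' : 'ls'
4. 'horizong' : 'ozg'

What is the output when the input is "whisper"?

hp

What's happening: keep one character in every 3, starting at position 2 (positions 2nd, 5th, 8th, ...).
"whisper" → "hp".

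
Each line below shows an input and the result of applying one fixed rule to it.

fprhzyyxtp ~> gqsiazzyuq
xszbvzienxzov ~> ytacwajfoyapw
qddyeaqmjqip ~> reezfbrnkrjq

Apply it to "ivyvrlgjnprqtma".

The transformation: shift every letter 1 place forward in the alphabet (wrapping around).
"ivyvrlgjnprqtma" → "jwzwsmhkoqsrunb".

jwzwsmhkoqsrunb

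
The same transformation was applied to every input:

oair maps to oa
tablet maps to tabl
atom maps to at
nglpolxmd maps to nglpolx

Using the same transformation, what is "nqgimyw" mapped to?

nqgim

In each case the input is transformed by: delete the last 2 characters.
On "nqgimyw" that produces "nqgim".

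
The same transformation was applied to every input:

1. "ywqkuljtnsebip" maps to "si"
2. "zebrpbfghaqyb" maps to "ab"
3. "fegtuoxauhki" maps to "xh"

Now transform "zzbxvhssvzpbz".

Rule — keep one character in every 3, starting at position 1 (positions 1st, 4th, 7th, ...), then keep only the last 2 characters.
On "zzbxvhssvzpbz" that produces "zz".
(Check on "zebrpbfghaqyb": → "zrfab" → "ab" ✓)

zz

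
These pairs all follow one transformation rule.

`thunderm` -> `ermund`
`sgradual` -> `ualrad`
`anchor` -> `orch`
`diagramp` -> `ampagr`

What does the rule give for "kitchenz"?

What's happening: delete the first 2 characters, then swap the front and back halves of the string.
Starting from "kitchenz": after the first operation, "tchenz"; after the second, "enztch".

enztch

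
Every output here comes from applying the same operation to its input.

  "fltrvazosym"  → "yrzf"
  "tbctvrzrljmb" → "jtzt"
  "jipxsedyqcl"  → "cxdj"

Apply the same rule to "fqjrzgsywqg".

In each case the input is transformed by: keep one character in every 3, starting at position 1 (positions 1st, 4th, 7th, ...), then swap the first and last characters.
Working it through for "fqjrzgsywqg": intermediate "frsq", final "qrsf".

qrsf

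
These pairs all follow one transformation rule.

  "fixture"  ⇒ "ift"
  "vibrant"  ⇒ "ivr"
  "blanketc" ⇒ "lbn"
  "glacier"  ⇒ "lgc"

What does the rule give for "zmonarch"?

The pattern: swap each adjacent pair of characters (1↔2, 3↔4, ...), then keep only the first 3 characters.
For "zmonarch", step one produces "mznorahc"; step two turns that into "mzn".

mzn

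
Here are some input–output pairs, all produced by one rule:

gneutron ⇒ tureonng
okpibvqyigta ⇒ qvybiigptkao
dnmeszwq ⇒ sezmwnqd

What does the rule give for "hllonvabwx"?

vnaoblwlxh

In each case the input is transformed by: take characters alternately from the front and the back (1st, last, 2nd, 2nd-last, ...), then reverse the string.
Working it through for "hllonvabwx": intermediate "hxlwlboanv", final "vnaoblwlxh".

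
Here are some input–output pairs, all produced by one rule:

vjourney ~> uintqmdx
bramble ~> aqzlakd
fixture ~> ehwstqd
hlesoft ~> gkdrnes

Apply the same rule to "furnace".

Looking at the pairs, the operation is to shift every letter 1 place backward in the alphabet (wrapping around).
Applying that to "furnace" gives "etqmzbd".

etqmzbd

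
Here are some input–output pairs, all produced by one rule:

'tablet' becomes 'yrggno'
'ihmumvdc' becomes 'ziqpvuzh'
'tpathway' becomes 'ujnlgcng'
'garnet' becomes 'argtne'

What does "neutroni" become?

Each output is the input with this applied: shift every letter 13 places forward in the alphabet (wrapping around) — i.e. ROT13, then swap the front and back halves of the string.
Applying both steps to "neutroni": "arhgebav", then "ebavarhg".

ebavarhg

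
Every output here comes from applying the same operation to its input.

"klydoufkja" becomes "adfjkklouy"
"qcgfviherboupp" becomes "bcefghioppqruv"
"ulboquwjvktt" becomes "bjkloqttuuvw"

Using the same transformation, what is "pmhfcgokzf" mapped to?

cffghkmopz

The transformation: sort the characters into alphabetical order.
So "pmhfcgokzf" becomes "cffghkmopz".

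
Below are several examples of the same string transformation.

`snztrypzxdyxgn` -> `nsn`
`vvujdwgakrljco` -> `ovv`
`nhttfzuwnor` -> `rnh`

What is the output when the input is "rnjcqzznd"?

drn

What's happening: move the last character to the front, then keep only the first 3 characters.
"rnjcqzznd" → "drn".
(Check on "vvujdwgakrljco": → "ovvujdwgakrljc" → "ovv" ✓)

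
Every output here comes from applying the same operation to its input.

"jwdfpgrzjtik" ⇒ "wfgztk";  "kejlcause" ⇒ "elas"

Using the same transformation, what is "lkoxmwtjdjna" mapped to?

kxwjja

Each output is the input with this applied: keep every other character starting from the second (positions 2nd, 4th, 6th, ...).
On "lkoxmwtjdjna" that produces "kxwjja".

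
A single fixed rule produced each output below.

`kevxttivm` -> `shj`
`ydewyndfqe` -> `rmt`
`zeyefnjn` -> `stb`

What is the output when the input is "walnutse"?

ois

Looking at the pairs, the operation is to keep one character in every 3, starting at position 2 (positions 2nd, 5th, 8th, ...), then shift every letter 12 places backward in the alphabet (wrapping around).
On "walnutse": the first step gives "aue", and the second then gives "ois".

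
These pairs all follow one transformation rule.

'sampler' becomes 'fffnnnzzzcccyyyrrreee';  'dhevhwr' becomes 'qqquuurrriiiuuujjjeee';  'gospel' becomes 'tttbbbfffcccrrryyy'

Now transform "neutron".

The rule is to repeat every character 3 times, then shift every letter 13 places forward in the alphabet (wrapping around) — i.e. ROT13.
"neutron" → "nnneeeuuutttrrrooonnn" → "aaarrrhhhgggeeebbbaaa".

aaarrrhhhgggeeebbbaaa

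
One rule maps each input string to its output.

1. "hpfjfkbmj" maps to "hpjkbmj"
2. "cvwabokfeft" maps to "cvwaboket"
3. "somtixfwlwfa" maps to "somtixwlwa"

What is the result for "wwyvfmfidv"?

wwyvmidv

What's happening: remove every "f".
On "wwyvfmfidv" that produces "wwyvmidv".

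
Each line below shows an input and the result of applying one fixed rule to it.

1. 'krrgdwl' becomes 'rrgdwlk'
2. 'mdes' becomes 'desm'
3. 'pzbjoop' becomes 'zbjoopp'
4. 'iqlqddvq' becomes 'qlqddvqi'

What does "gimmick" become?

The rule is to move the first character to the end.
So "gimmick" becomes "immickg".

immickg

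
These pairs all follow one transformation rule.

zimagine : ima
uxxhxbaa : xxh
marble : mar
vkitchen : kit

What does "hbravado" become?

bra

The transformation: swap the front and back halves of the string, then keep only the last 3 characters.
Starting from "hbravado": after the first operation, "vadohbra"; after the second, "bra".
(Check on "vkitchen": → "chenvkit" → "kit" ✓)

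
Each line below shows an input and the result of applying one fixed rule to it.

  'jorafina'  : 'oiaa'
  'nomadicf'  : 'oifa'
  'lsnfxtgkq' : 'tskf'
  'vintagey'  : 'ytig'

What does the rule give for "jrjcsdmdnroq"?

rrqddc

Rule — keep every other character starting from the second (positions 2nd, 4th, 6th, ...), then sort the characters into reverse alphabetical order.
Starting from "jrjcsdmdnroq": after the first operation, "rcddrq"; after the second, "rrqddc".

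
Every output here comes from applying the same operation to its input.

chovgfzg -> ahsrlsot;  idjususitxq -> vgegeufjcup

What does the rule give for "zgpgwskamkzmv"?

bsiewmywlyhls

Each output is the input with this applied: shift every letter 12 places forward in the alphabet (wrapping around), then move the first 2 characters to the end (rotate left by 2).
Applying both steps to "zgpgwskamkzmv": "lsbsiewmywlyh", then "bsiewmywlyhls".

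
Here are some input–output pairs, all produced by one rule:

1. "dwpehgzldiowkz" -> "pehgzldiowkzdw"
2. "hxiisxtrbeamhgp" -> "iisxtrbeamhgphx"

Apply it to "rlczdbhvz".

czdbhvzrl

In each case the input is transformed by: move the first 2 characters to the end (rotate left by 2).
For "rlczdbhvz" the result is "czdbhvzrl".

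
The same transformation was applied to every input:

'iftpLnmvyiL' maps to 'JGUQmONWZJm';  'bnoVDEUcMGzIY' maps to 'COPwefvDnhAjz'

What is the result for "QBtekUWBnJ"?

rcUFLvxcOk

The rule is to flip the case of every letter, then shift every letter 1 place forward in the alphabet (wrapping around).
Working it through for "QBtekUWBnJ": intermediate "qbTEKuwbNj", final "rcUFLvxcOk".
(Check on "iftpLnmvyiL": → "IFTPlNMVYIl" → "JGUQmONWZJm" ✓)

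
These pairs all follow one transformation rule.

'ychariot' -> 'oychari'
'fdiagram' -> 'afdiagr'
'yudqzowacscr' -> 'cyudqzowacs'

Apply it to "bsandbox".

obsandb

In each case the input is transformed by: delete the last character, then move the last character to the front.
Starting from "bsandbox": after the first operation, "bsandbo"; after the second, "obsandb".
(Check on "ychariot": → "ychario" → "oychari" ✓)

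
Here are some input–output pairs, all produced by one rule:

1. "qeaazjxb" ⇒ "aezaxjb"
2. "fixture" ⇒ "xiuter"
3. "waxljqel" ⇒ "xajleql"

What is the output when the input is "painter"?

iatnre

In each case the input is transformed by: delete the first character, then swap each adjacent pair of characters (1↔2, 3↔4, ...).
Working it through for "painter": intermediate "ainter", final "iatnre".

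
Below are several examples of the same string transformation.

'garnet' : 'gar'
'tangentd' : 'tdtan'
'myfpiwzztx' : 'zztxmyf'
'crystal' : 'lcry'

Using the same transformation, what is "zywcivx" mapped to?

The transformation: move the first 3 characters to the end (rotate left by 3), then delete the first 3 characters.
"zywcivx" → "civxzyw" → "xzyw".

xzyw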